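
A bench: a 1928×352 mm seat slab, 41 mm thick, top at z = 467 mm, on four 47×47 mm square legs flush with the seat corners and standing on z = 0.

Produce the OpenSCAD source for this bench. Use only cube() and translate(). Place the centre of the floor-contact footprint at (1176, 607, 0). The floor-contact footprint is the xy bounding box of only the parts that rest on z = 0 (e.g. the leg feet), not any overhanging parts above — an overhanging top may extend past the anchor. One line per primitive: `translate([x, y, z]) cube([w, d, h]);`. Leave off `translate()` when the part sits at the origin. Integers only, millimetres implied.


translate([212, 431, 426]) cube([1928, 352, 41]);
translate([212, 431, 0]) cube([47, 47, 426]);
translate([212, 736, 0]) cube([47, 47, 426]);
translate([2093, 431, 0]) cube([47, 47, 426]);
translate([2093, 736, 0]) cube([47, 47, 426]);


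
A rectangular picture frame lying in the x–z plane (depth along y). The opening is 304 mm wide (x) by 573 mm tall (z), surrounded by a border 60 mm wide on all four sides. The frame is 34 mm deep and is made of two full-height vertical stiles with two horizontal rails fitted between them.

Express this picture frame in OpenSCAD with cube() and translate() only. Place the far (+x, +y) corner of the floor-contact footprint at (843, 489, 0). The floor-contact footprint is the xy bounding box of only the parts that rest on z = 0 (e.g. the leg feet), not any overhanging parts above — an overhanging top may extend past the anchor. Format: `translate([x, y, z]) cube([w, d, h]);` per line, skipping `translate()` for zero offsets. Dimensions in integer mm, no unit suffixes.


translate([419, 455, 0]) cube([60, 34, 693]);
translate([783, 455, 0]) cube([60, 34, 693]);
translate([479, 455, 0]) cube([304, 34, 60]);
translate([479, 455, 633]) cube([304, 34, 60]);


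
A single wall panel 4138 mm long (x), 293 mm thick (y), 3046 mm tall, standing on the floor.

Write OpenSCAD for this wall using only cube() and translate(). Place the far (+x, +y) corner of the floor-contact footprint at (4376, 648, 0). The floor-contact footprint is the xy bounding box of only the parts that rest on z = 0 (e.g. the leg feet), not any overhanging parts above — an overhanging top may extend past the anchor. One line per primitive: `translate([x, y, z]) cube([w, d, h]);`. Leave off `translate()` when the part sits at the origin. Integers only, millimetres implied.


translate([238, 355, 0]) cube([4138, 293, 3046]);


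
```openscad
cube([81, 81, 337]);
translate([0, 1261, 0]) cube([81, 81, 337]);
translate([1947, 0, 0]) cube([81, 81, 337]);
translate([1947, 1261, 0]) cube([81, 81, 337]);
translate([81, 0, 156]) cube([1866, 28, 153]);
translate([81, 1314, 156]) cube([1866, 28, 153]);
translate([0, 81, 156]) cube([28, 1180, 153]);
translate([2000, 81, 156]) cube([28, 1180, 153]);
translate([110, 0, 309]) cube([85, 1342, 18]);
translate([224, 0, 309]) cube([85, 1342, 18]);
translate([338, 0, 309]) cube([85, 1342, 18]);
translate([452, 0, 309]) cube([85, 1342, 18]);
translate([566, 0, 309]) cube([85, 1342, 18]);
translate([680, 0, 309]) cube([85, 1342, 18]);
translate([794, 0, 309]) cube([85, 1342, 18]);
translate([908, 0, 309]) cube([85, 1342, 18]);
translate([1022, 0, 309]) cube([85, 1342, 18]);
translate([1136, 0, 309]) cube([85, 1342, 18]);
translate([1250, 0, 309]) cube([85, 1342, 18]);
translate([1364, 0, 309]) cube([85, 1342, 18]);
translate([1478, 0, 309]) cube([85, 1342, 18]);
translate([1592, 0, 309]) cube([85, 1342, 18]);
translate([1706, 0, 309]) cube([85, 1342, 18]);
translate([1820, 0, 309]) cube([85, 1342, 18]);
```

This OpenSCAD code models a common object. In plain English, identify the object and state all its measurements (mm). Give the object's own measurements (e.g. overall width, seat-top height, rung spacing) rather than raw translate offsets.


A bed frame 2028 mm long (x) by 1342 mm wide (y). Four 81×81 mm corner posts, 337 mm tall, at the corners of the footprint. Four rails of 28 mm thickness and 153 mm height run between adjacent posts with their undersides at z = 156 mm, their outer faces flush with the outside of the frame (the two x-running rails run between the posts' inner faces; the two y-running rails run between the posts' inner faces). 16 slats, each 85 mm wide (x) and 18 mm thick, lie across the top of the two x-running rails, running the full 1342 mm width of the frame in y; along x they sit between the end posts with a 29 mm gap after the −x posts and between neighbouring slats, leaving 42 mm before the +x posts.


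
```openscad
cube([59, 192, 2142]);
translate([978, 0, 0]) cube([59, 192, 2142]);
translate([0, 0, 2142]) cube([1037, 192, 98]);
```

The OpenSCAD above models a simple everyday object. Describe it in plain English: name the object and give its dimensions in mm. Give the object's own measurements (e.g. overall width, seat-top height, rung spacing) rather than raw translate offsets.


A door frame. The clear opening is 919 mm wide and 2142 mm high. Two 59 mm wide jambs, 192 mm deep, stand either side of the opening from the floor to the top of the opening. A 98 mm thick head sits across the top of both jambs, spanning the full outside width of the frame.


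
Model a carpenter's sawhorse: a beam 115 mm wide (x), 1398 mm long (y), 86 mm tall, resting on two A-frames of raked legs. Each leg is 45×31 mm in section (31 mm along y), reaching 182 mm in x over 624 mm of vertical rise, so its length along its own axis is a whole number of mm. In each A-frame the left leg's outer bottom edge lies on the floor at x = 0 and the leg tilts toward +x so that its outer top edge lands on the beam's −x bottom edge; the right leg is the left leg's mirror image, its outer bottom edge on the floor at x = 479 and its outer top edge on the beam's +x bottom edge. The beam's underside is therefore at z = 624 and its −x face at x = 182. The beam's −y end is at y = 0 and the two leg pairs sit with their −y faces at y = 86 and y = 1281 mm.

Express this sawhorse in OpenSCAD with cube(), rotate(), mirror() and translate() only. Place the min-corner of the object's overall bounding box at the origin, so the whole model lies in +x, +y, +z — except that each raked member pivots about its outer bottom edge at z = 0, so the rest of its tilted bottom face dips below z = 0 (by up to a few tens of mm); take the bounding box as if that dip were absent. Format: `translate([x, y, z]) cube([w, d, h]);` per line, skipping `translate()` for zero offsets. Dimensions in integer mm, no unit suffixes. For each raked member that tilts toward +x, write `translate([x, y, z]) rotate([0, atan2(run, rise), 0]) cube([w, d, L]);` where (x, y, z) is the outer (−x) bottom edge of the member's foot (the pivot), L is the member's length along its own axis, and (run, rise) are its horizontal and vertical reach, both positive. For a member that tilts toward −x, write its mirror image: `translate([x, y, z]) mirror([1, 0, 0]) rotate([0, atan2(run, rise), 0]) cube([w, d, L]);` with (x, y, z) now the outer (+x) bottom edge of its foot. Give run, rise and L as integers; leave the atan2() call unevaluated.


// leg length = √(182² + 624²) = 650
// right-leg outer foot x = 2·182 + 115 = 479
// beam min-corner = (182, 0, 624)
translate([182, 0, 624]) cube([115, 1398, 86]);
translate([0, 86, 0]) rotate([0, atan2(182, 624), 0]) cube([45, 31, 650]);
translate([479, 86, 0]) mirror([1, 0, 0]) rotate([0, atan2(182, 624), 0]) cube([45, 31, 650]);
translate([0, 1281, 0]) rotate([0, atan2(182, 624), 0]) cube([45, 31, 650]);
translate([479, 1281, 0]) mirror([1, 0, 0]) rotate([0, atan2(182, 624), 0]) cube([45, 31, 650]);


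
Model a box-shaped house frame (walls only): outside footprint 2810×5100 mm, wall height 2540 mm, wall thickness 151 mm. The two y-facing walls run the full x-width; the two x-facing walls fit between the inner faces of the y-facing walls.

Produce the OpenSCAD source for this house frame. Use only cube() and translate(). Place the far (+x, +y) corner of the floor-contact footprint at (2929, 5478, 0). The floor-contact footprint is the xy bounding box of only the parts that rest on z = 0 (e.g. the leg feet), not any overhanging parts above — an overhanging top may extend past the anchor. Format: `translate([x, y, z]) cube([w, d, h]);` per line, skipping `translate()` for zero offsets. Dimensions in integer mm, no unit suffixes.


translate([119, 378, 0]) cube([2810, 151, 2540]);
translate([119, 5327, 0]) cube([2810, 151, 2540]);
translate([119, 529, 0]) cube([151, 4798, 2540]);
translate([2778, 529, 0]) cube([151, 4798, 2540]);


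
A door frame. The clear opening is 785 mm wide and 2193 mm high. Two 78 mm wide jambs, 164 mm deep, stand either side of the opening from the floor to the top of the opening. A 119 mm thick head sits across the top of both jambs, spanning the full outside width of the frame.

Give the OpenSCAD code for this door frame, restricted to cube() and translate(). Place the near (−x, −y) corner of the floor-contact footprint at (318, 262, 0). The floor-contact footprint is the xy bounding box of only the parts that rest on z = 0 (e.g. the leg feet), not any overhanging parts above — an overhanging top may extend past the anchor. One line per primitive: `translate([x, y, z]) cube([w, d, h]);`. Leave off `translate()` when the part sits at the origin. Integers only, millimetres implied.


translate([318, 262, 0]) cube([78, 164, 2193]);
translate([1181, 262, 0]) cube([78, 164, 2193]);
translate([318, 262, 2193]) cube([941, 164, 119]);


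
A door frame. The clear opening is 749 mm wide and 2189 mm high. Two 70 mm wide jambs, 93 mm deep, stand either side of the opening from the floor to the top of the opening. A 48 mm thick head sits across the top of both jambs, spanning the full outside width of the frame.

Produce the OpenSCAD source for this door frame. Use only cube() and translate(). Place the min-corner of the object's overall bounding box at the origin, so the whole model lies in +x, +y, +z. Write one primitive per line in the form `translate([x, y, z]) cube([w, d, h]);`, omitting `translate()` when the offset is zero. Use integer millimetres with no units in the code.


cube([70, 93, 2189]);
translate([819, 0, 0]) cube([70, 93, 2189]);
translate([0, 0, 2189]) cube([889, 93, 48]);


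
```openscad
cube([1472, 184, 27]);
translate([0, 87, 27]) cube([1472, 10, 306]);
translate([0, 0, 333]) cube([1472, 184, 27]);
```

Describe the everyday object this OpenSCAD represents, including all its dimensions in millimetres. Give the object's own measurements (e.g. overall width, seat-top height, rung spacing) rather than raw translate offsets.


An I-beam lying along x, 1472 mm long. Overall section height 360 mm. Two flanges 184 mm wide (y) and 27 mm thick, one on the floor and one at the top; a web 10 mm thick runs between them, centred on the flange width.


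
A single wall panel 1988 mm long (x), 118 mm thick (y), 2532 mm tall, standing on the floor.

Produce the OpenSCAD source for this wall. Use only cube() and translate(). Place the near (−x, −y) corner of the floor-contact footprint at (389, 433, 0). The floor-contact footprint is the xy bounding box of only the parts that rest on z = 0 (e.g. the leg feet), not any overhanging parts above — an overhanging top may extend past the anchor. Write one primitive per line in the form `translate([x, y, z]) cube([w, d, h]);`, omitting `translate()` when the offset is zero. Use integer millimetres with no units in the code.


translate([389, 433, 0]) cube([1988, 118, 2532]);


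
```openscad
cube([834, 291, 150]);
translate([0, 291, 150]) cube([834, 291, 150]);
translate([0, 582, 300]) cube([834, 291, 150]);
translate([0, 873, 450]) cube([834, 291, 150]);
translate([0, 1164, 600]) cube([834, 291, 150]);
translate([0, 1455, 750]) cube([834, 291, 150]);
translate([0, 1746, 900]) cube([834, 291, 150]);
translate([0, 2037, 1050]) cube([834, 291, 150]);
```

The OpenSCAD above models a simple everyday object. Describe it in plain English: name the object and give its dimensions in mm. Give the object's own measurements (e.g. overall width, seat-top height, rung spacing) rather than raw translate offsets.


A straight staircase of 8 solid steps. Each step is 834 mm wide (x), 291 mm deep (y, the going) and 150 mm tall (the rise). The first step rests on the floor; each subsequent step sits one going further in +y and one rise higher in +z, directly behind and above the previous step with no overlap.


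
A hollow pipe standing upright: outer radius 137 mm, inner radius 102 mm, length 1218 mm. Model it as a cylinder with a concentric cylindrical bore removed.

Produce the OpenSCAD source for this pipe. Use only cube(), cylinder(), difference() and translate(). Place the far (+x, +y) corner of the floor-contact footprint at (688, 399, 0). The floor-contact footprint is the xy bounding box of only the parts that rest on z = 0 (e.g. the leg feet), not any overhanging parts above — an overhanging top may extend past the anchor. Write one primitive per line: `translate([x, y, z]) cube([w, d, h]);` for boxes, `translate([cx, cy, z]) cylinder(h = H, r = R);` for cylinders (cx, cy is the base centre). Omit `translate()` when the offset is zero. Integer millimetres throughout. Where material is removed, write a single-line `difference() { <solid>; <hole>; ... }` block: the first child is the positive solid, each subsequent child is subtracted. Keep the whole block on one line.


difference() { translate([551, 262, 0]) cylinder(h = 1218, r = 137); translate([551, 262, 0]) cylinder(h = 1218, r = 102); }


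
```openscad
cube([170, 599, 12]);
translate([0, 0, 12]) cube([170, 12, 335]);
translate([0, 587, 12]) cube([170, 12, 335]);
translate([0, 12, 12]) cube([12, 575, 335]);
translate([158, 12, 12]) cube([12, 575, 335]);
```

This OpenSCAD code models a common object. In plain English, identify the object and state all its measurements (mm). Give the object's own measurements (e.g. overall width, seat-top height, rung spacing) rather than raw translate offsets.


An open-topped rectangular box: outside dimensions 170×599×347 mm, with a uniform wall and base thickness of 12 mm. The base is a full 170×599 slab on the floor; four walls sit on top of the base. The front and back walls (the −y and +y sides) span the full width; the two side walls fit between them.


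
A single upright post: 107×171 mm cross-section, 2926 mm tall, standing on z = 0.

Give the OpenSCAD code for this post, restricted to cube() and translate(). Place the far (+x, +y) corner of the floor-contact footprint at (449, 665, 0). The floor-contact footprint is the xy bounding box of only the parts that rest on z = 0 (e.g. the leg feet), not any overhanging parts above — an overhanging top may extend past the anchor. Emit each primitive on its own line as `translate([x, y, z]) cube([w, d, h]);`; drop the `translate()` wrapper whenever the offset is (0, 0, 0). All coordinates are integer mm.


translate([342, 494, 0]) cube([107, 171, 2926]);


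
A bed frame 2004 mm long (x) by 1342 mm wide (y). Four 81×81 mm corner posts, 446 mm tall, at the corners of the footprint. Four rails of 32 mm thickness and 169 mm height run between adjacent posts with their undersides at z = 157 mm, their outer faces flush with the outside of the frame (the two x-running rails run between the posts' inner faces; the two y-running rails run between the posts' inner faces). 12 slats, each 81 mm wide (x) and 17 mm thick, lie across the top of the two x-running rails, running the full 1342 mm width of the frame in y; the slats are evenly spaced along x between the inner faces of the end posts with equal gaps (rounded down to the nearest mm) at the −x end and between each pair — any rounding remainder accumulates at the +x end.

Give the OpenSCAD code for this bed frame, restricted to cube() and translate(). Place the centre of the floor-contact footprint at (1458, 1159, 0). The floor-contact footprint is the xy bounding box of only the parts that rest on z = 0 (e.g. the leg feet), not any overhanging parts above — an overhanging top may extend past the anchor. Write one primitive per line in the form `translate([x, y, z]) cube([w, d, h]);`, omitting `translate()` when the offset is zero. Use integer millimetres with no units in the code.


translate([456, 488, 0]) cube([81, 81, 446]);
translate([456, 1749, 0]) cube([81, 81, 446]);
translate([2379, 488, 0]) cube([81, 81, 446]);
translate([2379, 1749, 0]) cube([81, 81, 446]);
translate([537, 488, 157]) cube([1842, 32, 169]);
translate([537, 1798, 157]) cube([1842, 32, 169]);
translate([456, 569, 157]) cube([32, 1180, 169]);
translate([2428, 569, 157]) cube([32, 1180, 169]);
translate([603, 488, 326]) cube([81, 1342, 17]);
translate([750, 488, 326]) cube([81, 1342, 17]);
translate([897, 488, 326]) cube([81, 1342, 17]);
translate([1044, 488, 326]) cube([81, 1342, 17]);
translate([1191, 488, 326]) cube([81, 1342, 17]);
translate([1338, 488, 326]) cube([81, 1342, 17]);
translate([1485, 488, 326]) cube([81, 1342, 17]);
translate([1632, 488, 326]) cube([81, 1342, 17]);
translate([1779, 488, 326]) cube([81, 1342, 17]);
translate([1926, 488, 326]) cube([81, 1342, 17]);
translate([2073, 488, 326]) cube([81, 1342, 17]);
translate([2220, 488, 326]) cube([81, 1342, 17]);


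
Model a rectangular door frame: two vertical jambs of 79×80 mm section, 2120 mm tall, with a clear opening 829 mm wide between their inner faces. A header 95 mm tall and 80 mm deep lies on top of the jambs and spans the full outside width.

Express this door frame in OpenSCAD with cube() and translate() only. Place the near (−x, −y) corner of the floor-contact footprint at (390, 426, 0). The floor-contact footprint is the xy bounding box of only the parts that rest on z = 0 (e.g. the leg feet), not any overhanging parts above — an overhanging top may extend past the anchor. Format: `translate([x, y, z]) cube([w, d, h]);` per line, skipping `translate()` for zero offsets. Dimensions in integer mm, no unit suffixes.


translate([390, 426, 0]) cube([79, 80, 2120]);
translate([1298, 426, 0]) cube([79, 80, 2120]);
translate([390, 426, 2120]) cube([987, 80, 95]);


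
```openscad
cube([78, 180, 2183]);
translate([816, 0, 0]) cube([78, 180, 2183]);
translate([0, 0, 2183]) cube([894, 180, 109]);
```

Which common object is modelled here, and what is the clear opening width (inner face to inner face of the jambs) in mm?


A door frame. The clear opening width is 738 mm.

Two 2183 mm tall posts with a header on top — a door frame. The left jamb is 78 mm wide at x = 0; the right jamb starts at x = 816. The clear opening is 816 − 78 = 738 mm.


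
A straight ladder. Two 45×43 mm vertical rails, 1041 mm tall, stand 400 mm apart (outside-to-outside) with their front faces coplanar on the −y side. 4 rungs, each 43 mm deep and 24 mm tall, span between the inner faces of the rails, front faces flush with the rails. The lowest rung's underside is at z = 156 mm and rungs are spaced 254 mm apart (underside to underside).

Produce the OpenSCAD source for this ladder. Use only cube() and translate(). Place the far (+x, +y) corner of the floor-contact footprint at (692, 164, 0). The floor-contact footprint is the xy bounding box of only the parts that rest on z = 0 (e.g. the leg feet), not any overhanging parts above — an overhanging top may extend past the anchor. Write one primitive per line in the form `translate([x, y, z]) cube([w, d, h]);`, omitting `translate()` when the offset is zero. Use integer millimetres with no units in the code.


translate([292, 121, 0]) cube([45, 43, 1041]);
translate([647, 121, 0]) cube([45, 43, 1041]);
translate([337, 121, 156]) cube([310, 43, 24]);
translate([337, 121, 410]) cube([310, 43, 24]);
translate([337, 121, 664]) cube([310, 43, 24]);
translate([337, 121, 918]) cube([310, 43, 24]);


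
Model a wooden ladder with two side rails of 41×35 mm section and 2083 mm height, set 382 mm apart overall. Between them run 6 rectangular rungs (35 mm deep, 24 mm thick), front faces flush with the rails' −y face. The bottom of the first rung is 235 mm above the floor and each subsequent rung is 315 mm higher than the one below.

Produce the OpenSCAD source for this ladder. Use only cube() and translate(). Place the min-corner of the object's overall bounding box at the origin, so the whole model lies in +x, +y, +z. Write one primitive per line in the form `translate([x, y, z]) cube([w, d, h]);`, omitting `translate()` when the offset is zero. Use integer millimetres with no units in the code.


cube([41, 35, 2083]);
translate([341, 0, 0]) cube([41, 35, 2083]);
translate([41, 0, 235]) cube([300, 35, 24]);
translate([41, 0, 550]) cube([300, 35, 24]);
translate([41, 0, 865]) cube([300, 35, 24]);
translate([41, 0, 1180]) cube([300, 35, 24]);
translate([41, 0, 1495]) cube([300, 35, 24]);
translate([41, 0, 1810]) cube([300, 35, 24]);


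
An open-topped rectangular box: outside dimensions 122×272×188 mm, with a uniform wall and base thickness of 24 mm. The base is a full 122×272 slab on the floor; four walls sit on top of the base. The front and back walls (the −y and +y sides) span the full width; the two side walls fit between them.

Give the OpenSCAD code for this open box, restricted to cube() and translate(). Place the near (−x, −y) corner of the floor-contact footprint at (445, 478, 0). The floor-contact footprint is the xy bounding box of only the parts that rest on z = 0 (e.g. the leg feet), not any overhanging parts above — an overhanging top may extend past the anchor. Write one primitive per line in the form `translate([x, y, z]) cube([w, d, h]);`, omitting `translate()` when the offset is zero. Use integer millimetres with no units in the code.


translate([445, 478, 0]) cube([122, 272, 24]);
translate([445, 478, 24]) cube([122, 24, 164]);
translate([445, 726, 24]) cube([122, 24, 164]);
translate([445, 502, 24]) cube([24, 224, 164]);
translate([543, 502, 24]) cube([24, 224, 164]);


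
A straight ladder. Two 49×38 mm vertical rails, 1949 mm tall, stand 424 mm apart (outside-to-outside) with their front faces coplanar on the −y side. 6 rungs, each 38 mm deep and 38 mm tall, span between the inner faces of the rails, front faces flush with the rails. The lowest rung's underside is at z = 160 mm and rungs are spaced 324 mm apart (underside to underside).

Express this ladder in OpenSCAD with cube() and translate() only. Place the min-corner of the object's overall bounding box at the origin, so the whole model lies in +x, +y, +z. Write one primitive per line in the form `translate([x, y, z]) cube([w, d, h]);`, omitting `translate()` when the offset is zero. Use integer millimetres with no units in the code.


// rung span = 424 - 2*49 = 326
// rung[k] z = 160 + k*324
cube([49, 38, 1949]);
translate([375, 0, 0]) cube([49, 38, 1949]);
translate([49, 0, 160]) cube([326, 38, 38]);
translate([49, 0, 484]) cube([326, 38, 38]);
translate([49, 0, 808]) cube([326, 38, 38]);
translate([49, 0, 1132]) cube([326, 38, 38]);
translate([49, 0, 1456]) cube([326, 38, 38]);
translate([49, 0, 1780]) cube([326, 38, 38]);


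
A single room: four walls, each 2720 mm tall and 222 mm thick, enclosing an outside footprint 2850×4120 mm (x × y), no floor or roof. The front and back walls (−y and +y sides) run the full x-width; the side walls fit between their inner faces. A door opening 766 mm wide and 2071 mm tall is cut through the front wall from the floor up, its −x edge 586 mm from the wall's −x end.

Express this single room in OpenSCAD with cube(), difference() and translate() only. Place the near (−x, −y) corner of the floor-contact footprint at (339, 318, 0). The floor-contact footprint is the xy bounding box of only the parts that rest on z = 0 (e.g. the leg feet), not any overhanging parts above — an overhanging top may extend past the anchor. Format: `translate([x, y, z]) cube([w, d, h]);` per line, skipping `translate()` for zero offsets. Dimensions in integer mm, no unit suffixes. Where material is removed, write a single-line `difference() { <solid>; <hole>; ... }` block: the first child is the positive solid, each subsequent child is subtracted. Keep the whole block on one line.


difference() { translate([339, 318, 0]) cube([2850, 222, 2720]); translate([925, 318, 0]) cube([766, 222, 2071]); }
translate([339, 4216, 0]) cube([2850, 222, 2720]);
translate([339, 540, 0]) cube([222, 3676, 2720]);
translate([2967, 540, 0]) cube([222, 3676, 2720]);


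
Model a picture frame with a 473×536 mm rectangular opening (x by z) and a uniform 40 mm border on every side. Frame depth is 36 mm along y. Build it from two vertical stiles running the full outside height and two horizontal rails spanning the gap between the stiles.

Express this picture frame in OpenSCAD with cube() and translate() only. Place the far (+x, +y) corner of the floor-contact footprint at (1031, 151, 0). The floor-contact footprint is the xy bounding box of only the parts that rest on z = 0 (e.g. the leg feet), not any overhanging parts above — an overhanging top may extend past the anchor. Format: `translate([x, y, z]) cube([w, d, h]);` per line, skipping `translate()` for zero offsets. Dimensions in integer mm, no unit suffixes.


translate([478, 115, 0]) cube([40, 36, 616]);
translate([991, 115, 0]) cube([40, 36, 616]);
translate([518, 115, 0]) cube([473, 36, 40]);
translate([518, 115, 576]) cube([473, 36, 40]);


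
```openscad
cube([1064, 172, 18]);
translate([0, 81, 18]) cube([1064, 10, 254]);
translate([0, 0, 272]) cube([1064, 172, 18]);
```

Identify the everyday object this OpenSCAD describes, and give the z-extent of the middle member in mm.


An I-beam. The web height is 254 mm.

Two wide flanges with a thin centred web — an I-beam. Overall 290 mm minus two 18 mm flanges gives a web of 290 − 2·18 = 254 mm.


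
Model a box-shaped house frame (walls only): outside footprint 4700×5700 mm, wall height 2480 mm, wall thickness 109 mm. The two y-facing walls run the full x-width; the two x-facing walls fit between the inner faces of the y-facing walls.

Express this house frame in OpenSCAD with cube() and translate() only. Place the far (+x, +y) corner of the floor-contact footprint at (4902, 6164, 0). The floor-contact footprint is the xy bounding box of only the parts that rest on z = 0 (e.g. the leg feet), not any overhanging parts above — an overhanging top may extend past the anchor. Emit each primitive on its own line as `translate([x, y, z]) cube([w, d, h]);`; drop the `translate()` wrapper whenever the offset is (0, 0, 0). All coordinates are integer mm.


translate([202, 464, 0]) cube([4700, 109, 2480]);
translate([202, 6055, 0]) cube([4700, 109, 2480]);
translate([202, 573, 0]) cube([109, 5482, 2480]);
translate([4793, 573, 0]) cube([109, 5482, 2480]);


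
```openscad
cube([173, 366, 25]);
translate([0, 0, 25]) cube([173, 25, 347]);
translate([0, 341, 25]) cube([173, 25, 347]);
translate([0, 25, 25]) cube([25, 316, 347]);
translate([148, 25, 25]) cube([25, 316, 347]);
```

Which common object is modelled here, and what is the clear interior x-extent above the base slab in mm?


An open box. The internal width is 123 mm.

A 173×366 base slab with four walls standing on it — an open box. The base is 173 mm wide and the walls are 25 mm thick, so the internal width is 173 − 2 × 25 = 123 mm.


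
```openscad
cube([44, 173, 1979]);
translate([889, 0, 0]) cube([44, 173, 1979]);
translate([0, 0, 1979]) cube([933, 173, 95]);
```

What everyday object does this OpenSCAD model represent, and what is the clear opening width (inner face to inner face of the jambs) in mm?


A door frame. The clear opening width is 845 mm.

Two 1979 mm tall posts with a header on top — a door frame. The left jamb is 44 mm wide at x = 0; the right jamb starts at x = 889. The clear opening is 889 − 44 = 845 mm.


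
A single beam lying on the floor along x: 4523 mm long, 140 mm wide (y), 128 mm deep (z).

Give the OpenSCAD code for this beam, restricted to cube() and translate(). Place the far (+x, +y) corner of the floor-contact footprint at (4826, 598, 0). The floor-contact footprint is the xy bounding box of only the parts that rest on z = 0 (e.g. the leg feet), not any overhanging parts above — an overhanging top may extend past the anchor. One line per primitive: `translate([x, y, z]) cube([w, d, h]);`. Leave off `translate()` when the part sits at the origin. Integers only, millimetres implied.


translate([303, 458, 0]) cube([4523, 140, 128]);


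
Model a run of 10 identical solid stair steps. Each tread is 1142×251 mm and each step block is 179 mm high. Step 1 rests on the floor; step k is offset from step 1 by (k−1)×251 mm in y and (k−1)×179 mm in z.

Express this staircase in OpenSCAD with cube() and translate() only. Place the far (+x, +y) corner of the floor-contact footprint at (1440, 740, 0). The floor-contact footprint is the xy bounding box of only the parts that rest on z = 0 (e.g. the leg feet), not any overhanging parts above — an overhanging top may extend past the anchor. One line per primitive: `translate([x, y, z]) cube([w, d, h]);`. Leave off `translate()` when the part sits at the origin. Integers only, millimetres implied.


translate([298, 489, 0]) cube([1142, 251, 179]);
translate([298, 740, 179]) cube([1142, 251, 179]);
translate([298, 991, 358]) cube([1142, 251, 179]);
translate([298, 1242, 537]) cube([1142, 251, 179]);
translate([298, 1493, 716]) cube([1142, 251, 179]);
translate([298, 1744, 895]) cube([1142, 251, 179]);
translate([298, 1995, 1074]) cube([1142, 251, 179]);
translate([298, 2246, 1253]) cube([1142, 251, 179]);
translate([298, 2497, 1432]) cube([1142, 251, 179]);
translate([298, 2748, 1611]) cube([1142, 251, 179]);


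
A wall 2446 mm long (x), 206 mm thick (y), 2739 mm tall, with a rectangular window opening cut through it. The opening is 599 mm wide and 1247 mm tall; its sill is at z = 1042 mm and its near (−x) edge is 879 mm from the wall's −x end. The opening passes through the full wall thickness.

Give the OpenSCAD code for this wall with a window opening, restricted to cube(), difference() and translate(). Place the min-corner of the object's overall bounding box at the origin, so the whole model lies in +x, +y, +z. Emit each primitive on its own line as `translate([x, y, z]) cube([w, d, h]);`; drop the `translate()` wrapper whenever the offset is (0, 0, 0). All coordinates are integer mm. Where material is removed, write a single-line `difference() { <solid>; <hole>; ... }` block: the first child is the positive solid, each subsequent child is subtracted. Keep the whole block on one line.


difference() { cube([2446, 206, 2739]); translate([879, 0, 1042]) cube([599, 206, 1247]); }


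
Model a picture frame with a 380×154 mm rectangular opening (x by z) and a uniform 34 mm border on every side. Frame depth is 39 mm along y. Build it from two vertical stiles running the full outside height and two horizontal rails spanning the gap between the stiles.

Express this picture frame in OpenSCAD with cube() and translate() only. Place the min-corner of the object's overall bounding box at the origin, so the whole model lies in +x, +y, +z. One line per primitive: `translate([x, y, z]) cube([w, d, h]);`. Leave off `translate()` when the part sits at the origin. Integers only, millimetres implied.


cube([34, 39, 222]);
translate([414, 0, 0]) cube([34, 39, 222]);
translate([34, 0, 0]) cube([380, 39, 34]);
translate([34, 0, 188]) cube([380, 39, 34]);


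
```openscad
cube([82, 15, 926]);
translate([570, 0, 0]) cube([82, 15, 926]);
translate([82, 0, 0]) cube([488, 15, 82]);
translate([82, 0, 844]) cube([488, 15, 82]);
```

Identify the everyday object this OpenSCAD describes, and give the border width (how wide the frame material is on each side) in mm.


A picture frame. The border width is 82 mm.

Four thin pieces enclosing a rectangular opening — a picture frame. The two full-height stiles are 926 mm tall; the top rail sits at z = 844 and is 82 mm tall, so the border above the opening is 926 − 844 = 82 mm, matching the stile x-width.


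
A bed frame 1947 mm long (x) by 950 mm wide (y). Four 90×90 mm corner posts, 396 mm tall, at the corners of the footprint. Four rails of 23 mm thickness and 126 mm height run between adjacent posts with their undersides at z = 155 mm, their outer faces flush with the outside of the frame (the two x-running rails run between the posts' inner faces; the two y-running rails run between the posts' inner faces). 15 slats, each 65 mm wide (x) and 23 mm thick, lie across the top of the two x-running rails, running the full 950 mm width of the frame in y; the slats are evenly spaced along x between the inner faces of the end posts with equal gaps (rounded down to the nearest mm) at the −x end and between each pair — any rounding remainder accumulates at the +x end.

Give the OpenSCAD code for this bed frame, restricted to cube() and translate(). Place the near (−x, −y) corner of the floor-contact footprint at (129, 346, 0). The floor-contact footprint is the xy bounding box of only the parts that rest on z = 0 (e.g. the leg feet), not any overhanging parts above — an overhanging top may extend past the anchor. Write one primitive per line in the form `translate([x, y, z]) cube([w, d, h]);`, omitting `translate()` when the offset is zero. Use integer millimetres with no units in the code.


translate([129, 346, 0]) cube([90, 90, 396]);
translate([129, 1206, 0]) cube([90, 90, 396]);
translate([1986, 346, 0]) cube([90, 90, 396]);
translate([1986, 1206, 0]) cube([90, 90, 396]);
translate([219, 346, 155]) cube([1767, 23, 126]);
translate([219, 1273, 155]) cube([1767, 23, 126]);
translate([129, 436, 155]) cube([23, 770, 126]);
translate([2053, 436, 155]) cube([23, 770, 126]);
translate([268, 346, 281]) cube([65, 950, 23]);
translate([382, 346, 281]) cube([65, 950, 23]);
translate([496, 346, 281]) cube([65, 950, 23]);
translate([610, 346, 281]) cube([65, 950, 23]);
translate([724, 346, 281]) cube([65, 950, 23]);
translate([838, 346, 281]) cube([65, 950, 23]);
translate([952, 346, 281]) cube([65, 950, 23]);
translate([1066, 346, 281]) cube([65, 950, 23]);
translate([1180, 346, 281]) cube([65, 950, 23]);
translate([1294, 346, 281]) cube([65, 950, 23]);
translate([1408, 346, 281]) cube([65, 950, 23]);
translate([1522, 346, 281]) cube([65, 950, 23]);
translate([1636, 346, 281]) cube([65, 950, 23]);
translate([1750, 346, 281]) cube([65, 950, 23]);
translate([1864, 346, 281]) cube([65, 950, 23]);


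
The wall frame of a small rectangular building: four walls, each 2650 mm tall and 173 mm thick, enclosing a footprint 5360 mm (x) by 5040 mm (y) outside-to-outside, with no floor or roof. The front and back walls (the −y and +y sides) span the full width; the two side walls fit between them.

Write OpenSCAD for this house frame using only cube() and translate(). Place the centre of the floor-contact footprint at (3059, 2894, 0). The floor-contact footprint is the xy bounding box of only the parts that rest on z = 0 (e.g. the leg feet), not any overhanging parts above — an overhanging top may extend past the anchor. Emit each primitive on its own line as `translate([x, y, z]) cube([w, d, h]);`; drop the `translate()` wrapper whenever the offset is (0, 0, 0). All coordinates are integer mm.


translate([379, 374, 0]) cube([5360, 173, 2650]);
translate([379, 5241, 0]) cube([5360, 173, 2650]);
translate([379, 547, 0]) cube([173, 4694, 2650]);
translate([5566, 547, 0]) cube([173, 4694, 2650]);


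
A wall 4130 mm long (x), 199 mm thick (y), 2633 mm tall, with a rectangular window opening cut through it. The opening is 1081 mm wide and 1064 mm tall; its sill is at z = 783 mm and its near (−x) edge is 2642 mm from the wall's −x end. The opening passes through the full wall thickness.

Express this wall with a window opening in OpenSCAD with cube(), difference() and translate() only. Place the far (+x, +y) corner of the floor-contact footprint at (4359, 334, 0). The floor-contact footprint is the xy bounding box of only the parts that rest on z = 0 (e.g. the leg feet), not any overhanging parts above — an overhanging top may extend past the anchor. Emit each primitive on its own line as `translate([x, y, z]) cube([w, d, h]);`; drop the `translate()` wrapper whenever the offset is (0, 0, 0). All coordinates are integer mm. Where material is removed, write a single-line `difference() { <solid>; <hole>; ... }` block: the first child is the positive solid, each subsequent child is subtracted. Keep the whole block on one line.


difference() { translate([229, 135, 0]) cube([4130, 199, 2633]); translate([2871, 135, 783]) cube([1081, 199, 1064]); }


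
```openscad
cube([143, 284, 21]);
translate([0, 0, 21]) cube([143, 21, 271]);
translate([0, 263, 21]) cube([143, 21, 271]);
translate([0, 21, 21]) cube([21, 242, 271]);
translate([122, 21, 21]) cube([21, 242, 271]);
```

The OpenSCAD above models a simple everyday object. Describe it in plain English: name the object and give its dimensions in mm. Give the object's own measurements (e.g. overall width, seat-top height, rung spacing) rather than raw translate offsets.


An open-topped rectangular box: outside dimensions 143×284×292 mm, with a uniform wall and base thickness of 21 mm. The base is a full 143×284 slab on the floor; four walls sit on top of the base. The front and back walls (the −y and +y sides) span the full width; the two side walls fit between them.


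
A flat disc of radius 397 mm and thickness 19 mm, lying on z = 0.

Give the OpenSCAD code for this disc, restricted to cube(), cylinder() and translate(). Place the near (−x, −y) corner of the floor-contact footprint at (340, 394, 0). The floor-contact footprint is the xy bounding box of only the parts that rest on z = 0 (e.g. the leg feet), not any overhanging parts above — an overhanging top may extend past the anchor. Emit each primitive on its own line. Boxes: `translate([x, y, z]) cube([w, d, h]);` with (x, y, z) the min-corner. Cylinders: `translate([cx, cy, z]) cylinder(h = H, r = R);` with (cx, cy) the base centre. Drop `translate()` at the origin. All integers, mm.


translate([737, 791, 0]) cylinder(h = 19, r = 397);


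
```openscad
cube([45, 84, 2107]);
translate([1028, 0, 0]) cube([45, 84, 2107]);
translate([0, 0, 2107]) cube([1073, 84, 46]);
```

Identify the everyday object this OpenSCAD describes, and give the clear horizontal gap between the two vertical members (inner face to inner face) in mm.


A door frame. The clear opening width is 983 mm.

Two 2107 mm tall posts with a header on top — a door frame. The left jamb is 45 mm wide at x = 0; the right jamb starts at x = 1028. The clear opening is 1028 − 45 = 983 mm.


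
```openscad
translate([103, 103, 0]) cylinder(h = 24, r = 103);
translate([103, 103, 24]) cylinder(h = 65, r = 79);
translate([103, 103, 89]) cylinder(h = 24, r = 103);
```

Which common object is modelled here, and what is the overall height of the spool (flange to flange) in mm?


A spool. The overall height is 113 mm.

Three coaxial cylinders, large–small–large — a spool. Two 24 mm flanges and a 65 mm core give 24 + 65 + 24 = 113 mm.


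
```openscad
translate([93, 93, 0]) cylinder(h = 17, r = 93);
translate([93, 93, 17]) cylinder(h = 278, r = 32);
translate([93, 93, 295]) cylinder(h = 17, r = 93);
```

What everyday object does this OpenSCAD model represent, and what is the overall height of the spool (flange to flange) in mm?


A spool. The overall height is 312 mm.

Three coaxial cylinders, large–small–large — a spool. Two 17 mm flanges and a 278 mm core give 17 + 278 + 17 = 312 mm.


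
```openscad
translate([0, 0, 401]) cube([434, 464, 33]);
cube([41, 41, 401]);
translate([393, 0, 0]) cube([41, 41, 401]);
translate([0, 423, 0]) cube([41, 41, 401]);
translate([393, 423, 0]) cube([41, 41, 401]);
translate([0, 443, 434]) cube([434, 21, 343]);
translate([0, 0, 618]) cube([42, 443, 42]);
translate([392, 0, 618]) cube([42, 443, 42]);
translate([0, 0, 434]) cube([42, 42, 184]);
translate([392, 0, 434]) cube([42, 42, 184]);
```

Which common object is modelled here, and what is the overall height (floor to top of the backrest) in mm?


A chair. The overall height is 777 mm.

A slab on four corner posts with a tall panel at the back — a chair. The seat slab sits at z = 401 with thickness 33, and the 343 mm backrest starts at the seat top, so the overall height is 401 + 33 + 343 = 777 mm.
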